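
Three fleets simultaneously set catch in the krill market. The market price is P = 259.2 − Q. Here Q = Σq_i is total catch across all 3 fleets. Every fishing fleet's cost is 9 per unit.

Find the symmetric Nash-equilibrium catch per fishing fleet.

62.55

A representative fishing fleet's profit is π_i = q_i(259.2 − Q) − 9q_i, with Q = q_i + Σ_{j≠i} q_j.
First-order condition: 250.2 − 2q_i − Σ_{j≠i} q_j = 0.
With identical fishing fleets, set every q_j = q: then 250.2 − 2q − 2q = 0, i.e. q = 250.2/4 = 62.55.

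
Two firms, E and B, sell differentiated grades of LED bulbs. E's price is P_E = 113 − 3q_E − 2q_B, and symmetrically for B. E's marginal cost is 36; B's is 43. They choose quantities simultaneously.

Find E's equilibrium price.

66.1875

Firm E's profit: π = q_E(113 − 3q_E − 2q_B) − 36q_E.
∂π/∂q_E = 77 − 6q_E − 2q_B = 0 ⇒ q_E = 77/6 − (1/3)q_B.
Similarly q_B = 35/3 − (1/3)q_E.
Solving the two reaction functions simultaneously: (1 − (−1/3)(−1/3))q_E = 77/6 − (1/3)·(35/3), so (8/9)q_E = 161/18 and q_E = 10.0625.
Then q_B = 35/3 − (1/3)·10.0625 = 8.3125.
P_E = 113 − 3·10.0625 − 2·8.3125 = 66.1875.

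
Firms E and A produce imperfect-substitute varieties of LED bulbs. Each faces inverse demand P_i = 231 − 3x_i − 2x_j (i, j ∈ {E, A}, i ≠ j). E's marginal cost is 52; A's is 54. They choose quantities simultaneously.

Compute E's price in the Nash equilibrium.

119.5

Firm E's profit: π = x_E(231 − 3x_E − 2x_A) − 52x_E.
∂π/∂x_E = 179 − 6x_E − 2x_A = 0 ⇒ x_E = 179/6 − (1/3)x_A.
Similarly x_A = 29.5 − (1/3)x_E.
Plugging x_A into E's best response: x_E = 179/6 − (1/3)(29.5 − (1/3)x_E) ⇒ (8/9)x_E = 20, so x_E = 22.5.
Then x_A = 29.5 − (1/3)·22.5 = 22.
P_E = 231 − 3·22.5 − 2·22 = 119.5.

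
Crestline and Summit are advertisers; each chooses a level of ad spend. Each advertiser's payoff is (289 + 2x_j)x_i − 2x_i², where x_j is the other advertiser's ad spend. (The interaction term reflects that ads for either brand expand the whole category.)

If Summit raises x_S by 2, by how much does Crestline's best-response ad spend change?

1

Crestline's payoff is (289 + 2x_S)x_C − 2x_C².
∂π/∂x_C = 289 + 2x_S − 4x_C = 0, so x_C = 72.25 + 0.5x_S.
The reaction-function slope is 0.5, so a 2-unit rise in x_S moves x_C by 0.5 × 2 = 1. Crestline's best response rises — the actions are strategic complements.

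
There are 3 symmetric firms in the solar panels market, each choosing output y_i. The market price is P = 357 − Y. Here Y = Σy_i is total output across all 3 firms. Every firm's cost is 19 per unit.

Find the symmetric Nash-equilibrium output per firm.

A representative firm's profit is π_i = y_i(357 − Y) − 19y_i, with Y = y_i + Σ_{j≠i} y_j.
First-order condition: 338 − 2y_i − Σ_{j≠i} y_j = 0.
In a symmetric equilibrium every firm chooses the same y, so Σ_{j≠i} y_j = 2y. The condition becomes 338 − 4y = 0, giving y = 338/4 = 84.5.

84.5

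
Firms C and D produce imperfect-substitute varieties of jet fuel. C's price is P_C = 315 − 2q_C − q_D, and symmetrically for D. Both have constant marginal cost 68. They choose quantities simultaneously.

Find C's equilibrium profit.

4880.72

Firm C's profit: π = q_C(315 − 2q_C − q_D) − 68q_C.
∂π/∂q_C = 247 − 4q_C − q_D = 0 ⇒ q_C = 61.75 − 0.25q_D.
The game is symmetric, so in equilibrium q_D = q_C: the reaction function gives 1.25q_C = 61.75, hence q_C = 49.4.
P_C = 315 − 2·49.4 − 49.4 = 166.8.
Profit = (166.8 − 68)·49.4 = 4880.72.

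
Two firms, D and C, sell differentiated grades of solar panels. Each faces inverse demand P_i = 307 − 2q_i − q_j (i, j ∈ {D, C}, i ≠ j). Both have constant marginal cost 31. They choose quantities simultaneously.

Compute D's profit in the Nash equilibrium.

Firm D's profit: π = q_D(307 − 2q_D − q_C) − 31q_D.
∂π/∂q_D = 276 − 4q_D − q_C = 0 ⇒ q_D = 69 − 0.25q_C.
The game is symmetric, so in equilibrium q_C = q_D: the reaction function gives 1.25q_D = 69, hence q_D = 55.2.
P_D = 307 − 2·55.2 − 55.2 = 141.4.
Profit = (141.4 − 31)·55.2 = 6094.08.

6094.08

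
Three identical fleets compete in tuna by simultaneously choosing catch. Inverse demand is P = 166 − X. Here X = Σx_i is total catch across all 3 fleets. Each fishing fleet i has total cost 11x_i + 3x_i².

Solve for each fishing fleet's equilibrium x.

A representative fishing fleet's profit is π_i = x_i(166 − X) − 11x_i − 3x_i², with X = x_i + Σ_{j≠i} x_j.
First-order condition: 155 − 8x_i − Σ_{j≠i} x_j = 0.
Imposing symmetry (x_j = x for all j) turns Σ_{j≠i} x_j into 2x, so 155 = 10x and x = 15.5.

15.5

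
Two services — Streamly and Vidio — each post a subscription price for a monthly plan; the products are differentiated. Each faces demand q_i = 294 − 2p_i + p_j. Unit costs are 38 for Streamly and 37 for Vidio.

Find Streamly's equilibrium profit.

14518.08

Streamly's profit: π = (p_{Streamly} − 38)(294 − 2p_{Streamly} + p_{Vidio}).
∂π/∂p_{Streamly} = 370 − 4p_{Streamly} + p_{Vidio} = 0 ⇒ p_{Streamly} = 92.5 + 0.25p_{Vidio}.
Similarly p_{Vidio} = 92 + 0.25p_{Streamly}.
Substituting the second reaction function into the first: p_{Streamly} = 92.5 + 0.25(92 + 0.25p_{Streamly}), which gives 0.9375p_{Streamly} = 115.5 ⇒ p_{Streamly} = 123.2.
Then p_{Vidio} = 92 + 0.25·123.2 = 122.8.
q_{Streamly} = 294 − 2·123.2 + 122.8 = 170.4.
Profit = (123.2 − 38)·170.4 = 14518.08.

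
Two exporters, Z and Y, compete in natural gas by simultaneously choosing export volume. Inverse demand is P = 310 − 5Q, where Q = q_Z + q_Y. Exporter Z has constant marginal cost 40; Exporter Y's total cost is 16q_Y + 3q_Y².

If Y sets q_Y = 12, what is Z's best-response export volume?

21

Exporter Z's profit: π = q_Z(310 − 5(q_Z + q_Y)) − 40q_Z.
∂π/∂q_Z = 270 − 10q_Z − 5q_Y = 0, so q_Z = 27 − 0.5q_Y.
At q_Y = 12: q_Z = 27 − 0.5·12 = 21.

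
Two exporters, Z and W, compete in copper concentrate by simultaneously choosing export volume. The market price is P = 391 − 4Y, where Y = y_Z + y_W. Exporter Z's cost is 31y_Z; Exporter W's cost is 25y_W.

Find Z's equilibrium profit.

3481

Exporter Z's profit: π = y_Z(391 − 4(y_Z + y_W)) − 31y_Z.
∂π/∂y_Z = 360 − 8y_Z − 4y_W = 0, so y_Z = 45 − 0.5y_W.
By the same steps for W: y_W = 45.75 − 0.5y_Z.
Plugging y_W into Z's best response: y_Z = 45 − 0.5(45.75 − 0.5y_Z) ⇒ 0.75y_Z = 22.125, so y_Z = 29.5.
Then y_W = 45.75 − 0.5·29.5 = 31.
Price P = 391 − 4·60.5 = 149.
Z's profit: (149 − 31)·29.5 = 3481.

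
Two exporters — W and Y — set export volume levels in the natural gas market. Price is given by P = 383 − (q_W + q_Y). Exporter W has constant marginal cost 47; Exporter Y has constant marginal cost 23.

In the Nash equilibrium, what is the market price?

151

Exporter W's profit: π = q_W(383 − (q_W + q_Y)) − 47q_W.
∂π/∂q_W = 336 − 2q_W − q_Y = 0, so q_W = 168 − 0.5q_Y.
By the same steps for Y: q_Y = 180 − 0.5q_W.
Substituting the second reaction function into the first: q_W = 168 − 0.5(180 − 0.5q_W), which gives 0.75q_W = 78 ⇒ q_W = 104.
Then q_Y = 180 − 0.5·104 = 128.
Equilibrium price: P = 383 − 232 = 151.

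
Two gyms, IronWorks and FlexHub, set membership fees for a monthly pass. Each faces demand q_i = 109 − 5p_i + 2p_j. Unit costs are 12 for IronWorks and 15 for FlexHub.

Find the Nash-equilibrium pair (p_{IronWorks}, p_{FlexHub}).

IronWorks's profit: π = (p_{IronWorks} − 12)(109 − 5p_{IronWorks} + 2p_{FlexHub}).
∂π/∂p_{IronWorks} = 169 − 10p_{IronWorks} + 2p_{FlexHub} = 0 ⇒ p_{IronWorks} = 16.9 + 0.2p_{FlexHub}.
Similarly p_{FlexHub} = 18.4 + 0.2p_{IronWorks}.
Solving the two reaction functions simultaneously: (1 − (0.2)(0.2))p_{IronWorks} = 16.9 + 0.2·18.4, so 0.96p_{IronWorks} = 20.58 and p_{IronWorks} = 21.4375.
Then p_{FlexHub} = 18.4 + 0.2·21.4375 = 22.6875.

21.4375, 22.6875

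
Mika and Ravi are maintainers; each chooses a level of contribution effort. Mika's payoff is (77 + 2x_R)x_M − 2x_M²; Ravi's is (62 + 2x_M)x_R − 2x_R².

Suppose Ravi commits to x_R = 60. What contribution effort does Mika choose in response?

49.25

Expanding Mika's payoff: 77x_M + 2x_Rx_M − 2x_M².
∂π/∂x_M = 77 + 2x_R − 4x_M = 0, so x_M = 19.25 + 0.5x_R.
At x_R = 60: x_M = 19.25 + 0.5·60 = 49.25.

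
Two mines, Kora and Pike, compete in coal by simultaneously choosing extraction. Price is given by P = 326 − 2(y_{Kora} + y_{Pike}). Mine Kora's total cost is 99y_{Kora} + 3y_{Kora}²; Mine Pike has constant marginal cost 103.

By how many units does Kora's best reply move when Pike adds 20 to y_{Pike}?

Mine Kora's profit: π = y_{Kora}(326 − 2(y_{Kora} + y_{Pike})) − 99y_{Kora} − 3y_{Kora}².
∂π/∂y_{Kora} = 227 − 10y_{Kora} − 2y_{Pike} = 0, so y_{Kora} = 22.7 − 0.2y_{Pike}.
The reaction-function slope is −0.2, so a 20-unit rise in y_{Pike} moves y_{Kora} by −0.2 × 20 = −4. Kora's best response falls — the actions are strategic substitutes.

-4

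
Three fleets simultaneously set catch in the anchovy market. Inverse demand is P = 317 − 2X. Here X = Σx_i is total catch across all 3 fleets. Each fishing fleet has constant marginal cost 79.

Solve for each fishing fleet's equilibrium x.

29.75

A representative fishing fleet's profit is π_i = x_i(317 − 2X) − 79x_i, with X = x_i + Σ_{j≠i} x_j.
First-order condition: 238 − 4x_i − 2Σ_{j≠i} x_j = 0.
Imposing symmetry (x_j = x for all j) turns Σ_{j≠i} x_j into 2x, so 238 = 8x and x = 29.75.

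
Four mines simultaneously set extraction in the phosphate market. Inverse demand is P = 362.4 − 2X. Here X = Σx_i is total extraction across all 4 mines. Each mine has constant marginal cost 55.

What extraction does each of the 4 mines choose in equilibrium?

A representative mine's profit is π_i = x_i(362.4 − 2X) − 55x_i, with X = x_i + Σ_{j≠i} x_j.
First-order condition: 307.4 − 4x_i − 2Σ_{j≠i} x_j = 0.
Imposing symmetry (x_j = x for all j) turns Σ_{j≠i} x_j into 3x, so 307.4 = 10x and x = 30.74.

30.74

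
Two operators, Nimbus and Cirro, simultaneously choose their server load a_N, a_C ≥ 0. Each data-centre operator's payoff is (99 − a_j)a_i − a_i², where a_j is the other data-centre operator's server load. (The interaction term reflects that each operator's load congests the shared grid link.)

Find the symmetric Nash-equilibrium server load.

Nimbus's payoff is (99 − a_C)a_N − a_N².
∂π/∂a_N = 99 − a_C − 2a_N = 0, so a_N = 49.5 − 0.5a_C.
By symmetry a_C = a_N; substituting into the reaction function, 1.5a_N = 49.5 and a_N = 33.

33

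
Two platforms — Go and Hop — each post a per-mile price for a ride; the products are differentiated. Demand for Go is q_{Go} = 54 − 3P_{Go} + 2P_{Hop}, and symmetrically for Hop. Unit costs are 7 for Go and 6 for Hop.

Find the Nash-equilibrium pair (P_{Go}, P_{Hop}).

Go's profit: π = (P_{Go} − 7)(54 − 3P_{Go} + 2P_{Hop}).
∂π/∂P_{Go} = 75 − 6P_{Go} + 2P_{Hop} = 0 ⇒ P_{Go} = 12.5 + (1/3)P_{Hop}.
Similarly P_{Hop} = 12 + (1/3)P_{Go}.
Solving the two reaction functions simultaneously: (1 − (1/3)(1/3))P_{Go} = 12.5 + (1/3)·12, so (8/9)P_{Go} = 16.5 and P_{Go} = 18.5625.
Then P_{Hop} = 12 + (1/3)·18.5625 = 18.1875.

18.5625, 18.1875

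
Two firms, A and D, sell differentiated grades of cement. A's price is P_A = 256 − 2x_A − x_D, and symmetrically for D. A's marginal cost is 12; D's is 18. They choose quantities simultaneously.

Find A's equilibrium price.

Firm A's profit: π = x_A(256 − 2x_A − x_D) − 12x_A.
∂π/∂x_A = 244 − 4x_A − x_D = 0 ⇒ x_A = 61 − 0.25x_D.
Similarly x_D = 59.5 − 0.25x_A.
Substituting the second reaction function into the first: x_A = 61 − 0.25(59.5 − 0.25x_A), which gives 0.9375x_A = 46.125 ⇒ x_A = 49.2.
Then x_D = 59.5 − 0.25·49.2 = 47.2.
P_A = 256 − 2·49.2 − 47.2 = 110.4.

110.4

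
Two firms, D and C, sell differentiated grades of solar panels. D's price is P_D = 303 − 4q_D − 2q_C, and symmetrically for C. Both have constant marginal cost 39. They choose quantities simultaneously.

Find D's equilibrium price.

144.6

Firm D's profit: π = q_D(303 − 4q_D − 2q_C) − 39q_D.
∂π/∂q_D = 264 − 8q_D − 2q_C = 0 ⇒ q_D = 33 − 0.25q_C.
By symmetry q_C = q_D; substituting into the reaction function, 1.25q_D = 33 and q_D = 26.4.
P_D = 303 − 4·26.4 − 2·26.4 = 144.6.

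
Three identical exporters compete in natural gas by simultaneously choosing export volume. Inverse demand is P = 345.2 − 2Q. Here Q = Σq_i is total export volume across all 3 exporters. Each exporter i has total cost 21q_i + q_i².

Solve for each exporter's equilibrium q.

32.42

A representative exporter's profit is π_i = q_i(345.2 − 2Q) − 21q_i − q_i², with Q = q_i + Σ_{j≠i} q_j.
First-order condition: 324.2 − 6q_i − 2Σ_{j≠i} q_j = 0.
Imposing symmetry (q_j = q for all j) turns Σ_{j≠i} q_j into 2q, so 324.2 = 10q and q = 32.42.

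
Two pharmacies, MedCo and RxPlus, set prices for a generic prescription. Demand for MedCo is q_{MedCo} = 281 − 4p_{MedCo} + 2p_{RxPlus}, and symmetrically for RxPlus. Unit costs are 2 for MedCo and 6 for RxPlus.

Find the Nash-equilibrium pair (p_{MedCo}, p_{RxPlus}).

MedCo's profit: π = (p_{MedCo} − 2)(281 − 4p_{MedCo} + 2p_{RxPlus}).
∂π/∂p_{MedCo} = 289 − 8p_{MedCo} + 2p_{RxPlus} = 0 ⇒ p_{MedCo} = 36.125 + 0.25p_{RxPlus}.
Similarly p_{RxPlus} = 38.125 + 0.25p_{MedCo}.
Solving the two reaction functions simultaneously: (1 − (0.25)(0.25))p_{MedCo} = 36.125 + 0.25·38.125, so 0.9375p_{MedCo} = 1461/32 and p_{MedCo} = 48.7.
Then p_{RxPlus} = 38.125 + 0.25·48.7 = 50.3.

48.7, 50.3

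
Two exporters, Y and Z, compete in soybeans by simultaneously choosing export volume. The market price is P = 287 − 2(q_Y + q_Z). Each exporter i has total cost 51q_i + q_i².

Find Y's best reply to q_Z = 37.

27

Exporter Y's profit: π = q_Y(287 − 2(q_Y + q_Z)) − 51q_Y − q_Y².
∂π/∂q_Y = 236 − 6q_Y − 2q_Z = 0, so q_Y = 118/3 − (1/3)q_Z.
At q_Z = 37: q_Y = 118/3 − (1/3)·37 = 27.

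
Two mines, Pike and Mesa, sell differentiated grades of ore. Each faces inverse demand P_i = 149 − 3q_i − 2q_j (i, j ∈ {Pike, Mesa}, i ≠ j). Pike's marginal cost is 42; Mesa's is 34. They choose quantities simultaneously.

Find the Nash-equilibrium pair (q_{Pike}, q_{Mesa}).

Mine Pike's profit: π = q_{Pike}(149 − 3q_{Pike} − 2q_{Mesa}) − 42q_{Pike}.
∂π/∂q_{Pike} = 107 − 6q_{Pike} − 2q_{Mesa} = 0 ⇒ q_{Pike} = 107/6 − (1/3)q_{Mesa}.
Similarly q_{Mesa} = 115/6 − (1/3)q_{Pike}.
Solving the two reaction functions simultaneously: (1 − (−1/3)(−1/3))q_{Pike} = 107/6 − (1/3)·(115/6), so (8/9)q_{Pike} = 103/9 and q_{Pike} = 12.875.
Then q_{Mesa} = 115/6 − (1/3)·12.875 = 14.875.

12.875, 14.875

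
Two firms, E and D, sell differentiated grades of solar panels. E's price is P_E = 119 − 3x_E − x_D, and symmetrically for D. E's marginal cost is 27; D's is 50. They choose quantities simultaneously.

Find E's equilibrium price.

68.4

Firm E's profit: π = x_E(119 − 3x_E − x_D) − 27x_E.
∂π/∂x_E = 92 − 6x_E − x_D = 0 ⇒ x_E = 46/3 − (1/6)x_D.
Similarly x_D = 11.5 − (1/6)x_E.
Substituting the second reaction function into the first: x_E = 46/3 − (1/6)(11.5 − (1/6)x_E), which gives (35/36)x_E = 161/12 ⇒ x_E = 13.8.
Then x_D = 11.5 − (1/6)·13.8 = 9.2.
P_E = 119 − 3·13.8 − 9.2 = 68.4.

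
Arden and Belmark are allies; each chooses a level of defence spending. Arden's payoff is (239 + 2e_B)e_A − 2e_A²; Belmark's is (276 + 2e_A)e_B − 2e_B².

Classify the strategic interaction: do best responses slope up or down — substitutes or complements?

Expanding Arden's payoff: 239e_A + 2e_Be_A − 2e_A².
∂π/∂e_A = 239 + 2e_B − 4e_A = 0, so e_A = 59.75 + 0.5e_B.
The best-response slope de_A/de_B = 0.5 > 0: the reaction function is upward-sloping, so the choices are strategic complements.

strategic complements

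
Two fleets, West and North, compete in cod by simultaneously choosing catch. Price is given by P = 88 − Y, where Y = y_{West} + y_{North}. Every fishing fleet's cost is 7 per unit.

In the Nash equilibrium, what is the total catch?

Fishing fleet West's profit: π = y_{West}(88 − (y_{West} + y_{North})) − 7y_{West}.
∂π/∂y_{West} = 81 − 2y_{West} − y_{North} = 0, so y_{West} = 40.5 − 0.5y_{North}.
The game is symmetric, so in equilibrium y_{North} = y_{West}: the reaction function gives 1.5y_{West} = 40.5, hence y_{West} = 27.
Total catch: 27 + 27 = 54.

54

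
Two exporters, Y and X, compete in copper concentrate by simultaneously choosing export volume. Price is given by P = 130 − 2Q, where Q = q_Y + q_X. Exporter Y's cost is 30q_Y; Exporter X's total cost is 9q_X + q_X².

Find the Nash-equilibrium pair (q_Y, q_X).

Exporter Y's profit: π = q_Y(130 − 2(q_Y + q_X)) − 30q_Y.
∂π/∂q_Y = 100 − 4q_Y − 2q_X = 0, so q_Y = 25 − 0.5q_X.
For X: ∂π/∂q_X = 121 − 6q_X − 2q_Y = 0 ⇒ q_X = 121/6 − (1/3)q_Y.
Plugging q_X into Y's best response: q_Y = 25 − 0.5(121/6 − (1/3)q_Y) ⇒ (5/6)q_Y = 179/12, so q_Y = 17.9.
Then q_X = 121/6 − (1/3)·17.9 = 14.2.

17.9, 14.2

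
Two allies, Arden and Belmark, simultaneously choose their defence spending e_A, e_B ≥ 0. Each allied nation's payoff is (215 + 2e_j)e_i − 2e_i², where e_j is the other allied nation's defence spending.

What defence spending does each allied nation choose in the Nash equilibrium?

Arden's payoff is (215 + 2e_B)e_A − 2e_A².
∂π/∂e_A = 215 + 2e_B − 4e_A = 0, so e_A = 53.75 + 0.5e_B.
By symmetry e_B = e_A; substituting into the reaction function, 0.5e_A = 53.75 and e_A = 107.5.

107.5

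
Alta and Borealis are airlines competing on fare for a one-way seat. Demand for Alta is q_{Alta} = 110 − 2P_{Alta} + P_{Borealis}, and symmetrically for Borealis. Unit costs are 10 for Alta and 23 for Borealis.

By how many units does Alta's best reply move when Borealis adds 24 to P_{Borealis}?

Alta's profit: π = (P_{Alta} − 10)(110 − 2P_{Alta} + P_{Borealis}).
∂π/∂P_{Alta} = 130 − 4P_{Alta} + P_{Borealis} = 0 ⇒ P_{Alta} = 32.5 + 0.25P_{Borealis}.
The reaction-function slope is 0.25, so a 24-unit rise in P_{Borealis} moves P_{Alta} by 0.25 × 24 = 6. Alta's best response rises — the actions are strategic complements.

6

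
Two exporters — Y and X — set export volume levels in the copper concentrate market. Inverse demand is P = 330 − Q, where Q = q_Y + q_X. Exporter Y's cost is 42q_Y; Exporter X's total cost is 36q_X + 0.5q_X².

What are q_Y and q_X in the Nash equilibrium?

114, 60

Exporter Y's profit: π = q_Y(330 − (q_Y + q_X)) − 42q_Y.
∂π/∂q_Y = 288 − 2q_Y − q_X = 0, so q_Y = 144 − 0.5q_X.
For X: ∂π/∂q_X = 294 − 3q_X − q_Y = 0 ⇒ q_X = 98 − (1/3)q_Y.
Plugging q_X into Y's best response: q_Y = 144 − 0.5(98 − (1/3)q_Y) ⇒ (5/6)q_Y = 95, so q_Y = 114.
Then q_X = 98 − (1/3)·114 = 60.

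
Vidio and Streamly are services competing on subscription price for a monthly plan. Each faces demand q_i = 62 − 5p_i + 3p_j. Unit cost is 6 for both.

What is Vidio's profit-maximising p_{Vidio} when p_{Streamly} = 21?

15.5

Vidio's profit: π = (p_{Vidio} − 6)(62 − 5p_{Vidio} + 3p_{Streamly}).
∂π/∂p_{Vidio} = 92 − 10p_{Vidio} + 3p_{Streamly} = 0 ⇒ p_{Vidio} = 9.2 + 0.3p_{Streamly}.
At p_{Streamly} = 21: p_{Vidio} = 9.2 + 0.3·21 = 15.5.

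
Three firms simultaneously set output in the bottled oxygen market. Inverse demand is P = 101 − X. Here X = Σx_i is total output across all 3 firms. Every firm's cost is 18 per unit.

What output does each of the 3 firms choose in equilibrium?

20.75

A representative firm's profit is π_i = x_i(101 − X) − 18x_i, with X = x_i + Σ_{j≠i} x_j.
First-order condition: 83 − 2x_i − Σ_{j≠i} x_j = 0.
In a symmetric equilibrium every firm chooses the same x, so Σ_{j≠i} x_j = 2x. The condition becomes 83 − 4x = 0, giving x = 83/4 = 20.75.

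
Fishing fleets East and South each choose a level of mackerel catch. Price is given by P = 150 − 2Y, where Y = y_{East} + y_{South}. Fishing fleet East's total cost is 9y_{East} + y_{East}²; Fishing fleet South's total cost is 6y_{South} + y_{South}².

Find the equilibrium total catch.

Fishing fleet East's profit: π = y_{East}(150 − 2(y_{East} + y_{South})) − 9y_{East} − y_{East}².
∂π/∂y_{East} = 141 − 6y_{East} − 2y_{South} = 0, so y_{East} = 23.5 − (1/3)y_{South}.
By the same steps for South: y_{South} = 24 − (1/3)y_{East}.
Substituting the second reaction function into the first: y_{East} = 23.5 − (1/3)(24 − (1/3)y_{East}), which gives (8/9)y_{East} = 15.5 ⇒ y_{East} = 17.4375.
Then y_{South} = 24 − (1/3)·17.4375 = 18.1875.
Total catch: 17.4375 + 18.1875 = 35.625.

35.625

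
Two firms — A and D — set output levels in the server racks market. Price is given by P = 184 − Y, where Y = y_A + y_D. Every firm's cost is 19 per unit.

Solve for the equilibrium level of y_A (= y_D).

Firm A's profit: π = y_A(184 − (y_A + y_D)) − 19y_A.
∂π/∂y_A = 165 − 2y_A − y_D = 0, so y_A = 82.5 − 0.5y_D.
Setting y_A = y_D in the reaction function: y_A = 82.5 − 0.5y_A, so y_A = 82.5 / 1.5 = 55.

55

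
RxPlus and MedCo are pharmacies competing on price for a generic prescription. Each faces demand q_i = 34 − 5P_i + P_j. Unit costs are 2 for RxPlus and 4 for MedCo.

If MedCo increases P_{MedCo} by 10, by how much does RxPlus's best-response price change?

RxPlus's profit: π = (P_{RxPlus} − 2)(34 − 5P_{RxPlus} + P_{MedCo}).
∂π/∂P_{RxPlus} = 44 − 10P_{RxPlus} + P_{MedCo} = 0 ⇒ P_{RxPlus} = 4.4 + 0.1P_{MedCo}.
The reaction-function slope is 0.1, so a 10-unit rise in P_{MedCo} moves P_{RxPlus} by 0.1 × 10 = 1. RxPlus's best response rises — the actions are strategic complements.

1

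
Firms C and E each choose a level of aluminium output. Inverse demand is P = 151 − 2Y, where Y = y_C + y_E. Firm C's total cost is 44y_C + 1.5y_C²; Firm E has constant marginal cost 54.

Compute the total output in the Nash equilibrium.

29.125

Firm C's profit: π = y_C(151 − 2(y_C + y_E)) − 44y_C − 1.5y_C².
∂π/∂y_C = 107 − 7y_C − 2y_E = 0, so y_C = 107/7 − (2/7)y_E.
For E: ∂π/∂y_E = 97 − 4y_E − 2y_C = 0 ⇒ y_E = 24.25 − 0.5y_C.
Plugging y_E into C's best response: y_C = 107/7 − (2/7)(24.25 − 0.5y_C) ⇒ (6/7)y_C = 117/14, so y_C = 9.75.
Then y_E = 24.25 − 0.5·9.75 = 19.375.
Total output: 9.75 + 19.375 = 29.125.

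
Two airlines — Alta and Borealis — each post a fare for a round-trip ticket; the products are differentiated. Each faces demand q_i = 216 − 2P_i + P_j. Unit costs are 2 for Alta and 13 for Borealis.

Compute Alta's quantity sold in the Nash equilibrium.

Alta's profit: π = (P_{Alta} − 2)(216 − 2P_{Alta} + P_{Borealis}).
∂π/∂P_{Alta} = 220 − 4P_{Alta} + P_{Borealis} = 0 ⇒ P_{Alta} = 55 + 0.25P_{Borealis}.
Similarly P_{Borealis} = 60.5 + 0.25P_{Alta}.
Substituting the second reaction function into the first: P_{Alta} = 55 + 0.25(60.5 + 0.25P_{Alta}), which gives 0.9375P_{Alta} = 70.125 ⇒ P_{Alta} = 74.8.
Then P_{Borealis} = 60.5 + 0.25·74.8 = 79.2.
q_{Alta} = 216 − 2·74.8 + 79.2 = 145.6.

145.6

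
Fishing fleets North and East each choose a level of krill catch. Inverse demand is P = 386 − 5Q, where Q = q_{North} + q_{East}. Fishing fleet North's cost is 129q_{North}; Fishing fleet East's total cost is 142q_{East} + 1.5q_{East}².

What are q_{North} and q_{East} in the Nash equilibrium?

Fishing fleet North's profit: π = q_{North}(386 − 5(q_{North} + q_{East})) − 129q_{North}.
∂π/∂q_{North} = 257 − 10q_{North} − 5q_{East} = 0, so q_{North} = 25.7 − 0.5q_{East}.
For East: ∂π/∂q_{East} = 244 − 13q_{East} − 5q_{North} = 0 ⇒ q_{East} = 244/13 − (5/13)q_{North}.
Plugging q_{East} into North's best response: q_{North} = 25.7 − 0.5(244/13 − (5/13)q_{North}) ⇒ (21/26)q_{North} = 2121/130, so q_{North} = 20.2.
Then q_{East} = 244/13 − (5/13)·20.2 = 11.

20.2, 11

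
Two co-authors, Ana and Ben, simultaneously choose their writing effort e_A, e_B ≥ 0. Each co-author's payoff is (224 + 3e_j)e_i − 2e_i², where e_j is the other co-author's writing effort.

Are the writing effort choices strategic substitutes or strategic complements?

Ana's payoff is (224 + 3e_B)e_A − 2e_A².
∂π/∂e_A = 224 + 3e_B − 4e_A = 0, so e_A = 56 + 0.75e_B.
The best-response slope de_A/de_B = 0.75 > 0: the reaction function is upward-sloping, so the choices are strategic complements.

strategic complements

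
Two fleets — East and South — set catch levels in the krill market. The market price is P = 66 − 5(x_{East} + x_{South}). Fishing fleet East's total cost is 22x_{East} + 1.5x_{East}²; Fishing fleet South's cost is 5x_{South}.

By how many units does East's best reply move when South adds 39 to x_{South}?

-15

Fishing fleet East's profit: π = x_{East}(66 − 5(x_{East} + x_{South})) − 22x_{East} − 1.5x_{East}².
∂π/∂x_{East} = 44 − 13x_{East} − 5x_{South} = 0, so x_{East} = 44/13 − (5/13)x_{South}.
The reaction-function slope is −5/13, so a 39-unit rise in x_{South} moves x_{East} by −5/13 × 39 = −15. East's best response falls — the actions are strategic substitutes.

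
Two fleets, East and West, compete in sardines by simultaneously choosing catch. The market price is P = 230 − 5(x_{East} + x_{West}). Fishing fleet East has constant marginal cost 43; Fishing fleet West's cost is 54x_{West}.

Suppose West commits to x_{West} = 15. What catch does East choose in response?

11.2

Fishing fleet East's profit: π = x_{East}(230 − 5(x_{East} + x_{West})) − 43x_{East}.
∂π/∂x_{East} = 187 − 10x_{East} − 5x_{West} = 0, so x_{East} = 18.7 − 0.5x_{West}.
At x_{West} = 15: x_{East} = 18.7 − 0.5·15 = 11.2.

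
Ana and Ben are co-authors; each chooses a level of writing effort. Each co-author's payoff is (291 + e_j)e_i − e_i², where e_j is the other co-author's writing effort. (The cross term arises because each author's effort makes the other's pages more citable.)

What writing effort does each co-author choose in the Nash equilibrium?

291

Ana's payoff is (291 + e_B)e_A − e_A².
∂π/∂e_A = 291 + e_B − 2e_A = 0, so e_A = 145.5 + 0.5e_B.
Setting e_A = e_B in the reaction function: e_A = 145.5 + 0.5e_A, so e_A = 145.5 / 0.5 = 291.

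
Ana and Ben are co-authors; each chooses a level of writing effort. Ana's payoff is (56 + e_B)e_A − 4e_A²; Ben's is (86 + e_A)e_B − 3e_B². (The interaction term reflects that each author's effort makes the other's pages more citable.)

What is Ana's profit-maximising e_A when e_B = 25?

Expanding Ana's payoff: 56e_A + e_Be_A − 4e_A².
∂π/∂e_A = 56 + e_B − 8e_A = 0, so e_A = 7 + 0.125e_B.
At e_B = 25: e_A = 7 + 0.125·25 = 10.125.

10.125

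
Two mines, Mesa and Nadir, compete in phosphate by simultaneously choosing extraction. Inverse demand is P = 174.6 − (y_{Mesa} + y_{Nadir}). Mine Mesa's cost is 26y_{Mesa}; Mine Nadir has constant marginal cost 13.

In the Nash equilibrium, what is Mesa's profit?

Mine Mesa's profit: π = y_{Mesa}(174.6 − (y_{Mesa} + y_{Nadir})) − 26y_{Mesa}.
∂π/∂y_{Mesa} = 148.6 − 2y_{Mesa} − y_{Nadir} = 0, so y_{Mesa} = 74.3 − 0.5y_{Nadir}.
By the same steps for Nadir: y_{Nadir} = 80.8 − 0.5y_{Mesa}.
Substituting the second reaction function into the first: y_{Mesa} = 74.3 − 0.5(80.8 − 0.5y_{Mesa}), which gives 0.75y_{Mesa} = 33.9 ⇒ y_{Mesa} = 45.2.
Then y_{Nadir} = 80.8 − 0.5·45.2 = 58.2.
Price P = 174.6 − 103.4 = 71.2.
Mesa's profit: (71.2 − 26)·45.2 = 2043.04.

2043.04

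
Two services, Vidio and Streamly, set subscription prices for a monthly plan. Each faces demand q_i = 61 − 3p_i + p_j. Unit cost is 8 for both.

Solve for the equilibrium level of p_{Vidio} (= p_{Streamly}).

Vidio's profit: π = (p_{Vidio} − 8)(61 − 3p_{Vidio} + p_{Streamly}).
∂π/∂p_{Vidio} = 85 − 6p_{Vidio} + p_{Streamly} = 0 ⇒ p_{Vidio} = 85/6 + (1/6)p_{Streamly}.
The game is symmetric, so in equilibrium p_{Streamly} = p_{Vidio}: the reaction function gives (5/6)p_{Vidio} = 85/6, hence p_{Vidio} = 17.

17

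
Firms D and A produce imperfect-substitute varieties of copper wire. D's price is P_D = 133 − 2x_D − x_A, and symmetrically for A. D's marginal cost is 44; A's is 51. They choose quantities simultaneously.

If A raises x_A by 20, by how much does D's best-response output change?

Firm D's profit: π = x_D(133 − 2x_D − x_A) − 44x_D.
∂π/∂x_D = 89 − 4x_D − x_A = 0 ⇒ x_D = 22.25 − 0.25x_A.
The reaction-function slope is −0.25, so a 20-unit rise in x_A moves x_D by −0.25 × 20 = −5. D's best response falls — the actions are strategic substitutes.

-5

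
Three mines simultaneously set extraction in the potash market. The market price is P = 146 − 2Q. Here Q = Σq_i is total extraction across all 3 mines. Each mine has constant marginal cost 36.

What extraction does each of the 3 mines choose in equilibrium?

A representative mine's profit is π_i = q_i(146 − 2Q) − 36q_i, with Q = q_i + Σ_{j≠i} q_j.
First-order condition: 110 − 4q_i − 2Σ_{j≠i} q_j = 0.
Imposing symmetry (q_j = q for all j) turns Σ_{j≠i} q_j into 2q, so 110 = 8q and q = 13.75.

13.75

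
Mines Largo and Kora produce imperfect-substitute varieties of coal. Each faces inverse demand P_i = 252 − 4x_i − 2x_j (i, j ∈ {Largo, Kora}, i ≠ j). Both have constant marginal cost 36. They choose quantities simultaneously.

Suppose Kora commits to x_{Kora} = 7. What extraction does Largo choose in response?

Mine Largo's profit: π = x_{Largo}(252 − 4x_{Largo} − 2x_{Kora}) − 36x_{Largo}.
∂π/∂x_{Largo} = 216 − 8x_{Largo} − 2x_{Kora} = 0 ⇒ x_{Largo} = 27 − 0.25x_{Kora}.
At x_{Kora} = 7: x_{Largo} = 27 − 0.25·7 = 25.25.

25.25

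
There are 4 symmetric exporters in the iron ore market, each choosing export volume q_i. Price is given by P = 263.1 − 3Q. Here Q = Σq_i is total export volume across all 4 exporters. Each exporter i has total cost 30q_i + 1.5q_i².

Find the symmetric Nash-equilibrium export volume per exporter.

A representative exporter's profit is π_i = q_i(263.1 − 3Q) − 30q_i − 1.5q_i², with Q = q_i + Σ_{j≠i} q_j.
First-order condition: 233.1 − 9q_i − 3Σ_{j≠i} q_j = 0.
In a symmetric equilibrium every exporter chooses the same q, so Σ_{j≠i} q_j = 3q. The condition becomes 233.1 − 18q = 0, giving q = 233.1/18 = 12.95.

12.95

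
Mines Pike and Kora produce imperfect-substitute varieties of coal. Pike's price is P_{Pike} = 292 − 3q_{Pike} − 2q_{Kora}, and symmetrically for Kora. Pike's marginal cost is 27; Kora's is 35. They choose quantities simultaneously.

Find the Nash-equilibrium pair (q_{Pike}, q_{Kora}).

Mine Pike's profit: π = q_{Pike}(292 − 3q_{Pike} − 2q_{Kora}) − 27q_{Pike}.
∂π/∂q_{Pike} = 265 − 6q_{Pike} − 2q_{Kora} = 0 ⇒ q_{Pike} = 265/6 − (1/3)q_{Kora}.
Similarly q_{Kora} = 257/6 − (1/3)q_{Pike}.
Substituting the second reaction function into the first: q_{Pike} = 265/6 − (1/3)(257/6 − (1/3)q_{Pike}), which gives (8/9)q_{Pike} = 269/9 ⇒ q_{Pike} = 33.625.
Then q_{Kora} = 257/6 − (1/3)·33.625 = 31.625.

33.625, 31.625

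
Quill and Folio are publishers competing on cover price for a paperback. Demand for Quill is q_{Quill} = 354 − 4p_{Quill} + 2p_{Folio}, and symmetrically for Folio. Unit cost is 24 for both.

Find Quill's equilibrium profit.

10404

Quill's profit: π = (p_{Quill} − 24)(354 − 4p_{Quill} + 2p_{Folio}).
∂π/∂p_{Quill} = 450 − 8p_{Quill} + 2p_{Folio} = 0 ⇒ p_{Quill} = 56.25 + 0.25p_{Folio}.
Setting p_{Quill} = p_{Folio} in the reaction function: p_{Quill} = 56.25 + 0.25p_{Quill}, so p_{Quill} = 56.25 / 0.75 = 75.
q_{Quill} = 354 − 4·75 + 2·75 = 204.
Profit = (75 − 24)·204 = 10404.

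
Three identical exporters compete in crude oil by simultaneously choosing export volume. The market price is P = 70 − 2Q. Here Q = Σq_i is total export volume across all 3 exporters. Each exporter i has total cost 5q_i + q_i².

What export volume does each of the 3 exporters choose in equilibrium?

6.5

A representative exporter's profit is π_i = q_i(70 − 2Q) − 5q_i − q_i², with Q = q_i + Σ_{j≠i} q_j.
First-order condition: 65 − 6q_i − 2Σ_{j≠i} q_j = 0.
With identical exporters, set every q_j = q: then 65 − 6q − 4q = 0, i.e. q = 65/10 = 6.5.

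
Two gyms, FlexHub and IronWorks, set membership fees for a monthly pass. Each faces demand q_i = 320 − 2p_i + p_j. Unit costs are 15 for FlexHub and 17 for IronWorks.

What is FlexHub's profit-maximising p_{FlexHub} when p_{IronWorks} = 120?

117.5

FlexHub's profit: π = (p_{FlexHub} − 15)(320 − 2p_{FlexHub} + p_{IronWorks}).
∂π/∂p_{FlexHub} = 350 − 4p_{FlexHub} + p_{IronWorks} = 0 ⇒ p_{FlexHub} = 87.5 + 0.25p_{IronWorks}.
At p_{IronWorks} = 120: p_{FlexHub} = 87.5 + 0.25·120 = 117.5.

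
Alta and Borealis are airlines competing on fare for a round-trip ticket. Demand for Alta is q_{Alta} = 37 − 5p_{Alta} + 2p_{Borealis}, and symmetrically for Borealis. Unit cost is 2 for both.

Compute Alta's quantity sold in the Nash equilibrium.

Alta's profit: π = (p_{Alta} − 2)(37 − 5p_{Alta} + 2p_{Borealis}).
∂π/∂p_{Alta} = 47 − 10p_{Alta} + 2p_{Borealis} = 0 ⇒ p_{Alta} = 4.7 + 0.2p_{Borealis}.
Setting p_{Alta} = p_{Borealis} in the reaction function: p_{Alta} = 4.7 + 0.2p_{Alta}, so p_{Alta} = 4.7 / 0.8 = 5.875.
q_{Alta} = 37 − 5·5.875 + 2·5.875 = 19.375.

19.375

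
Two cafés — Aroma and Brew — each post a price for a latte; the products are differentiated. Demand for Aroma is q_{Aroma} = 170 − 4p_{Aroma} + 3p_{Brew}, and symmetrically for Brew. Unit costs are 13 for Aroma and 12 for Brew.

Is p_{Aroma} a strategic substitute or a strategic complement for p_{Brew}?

strategic complements

Aroma's profit: π = (p_{Aroma} − 13)(170 − 4p_{Aroma} + 3p_{Brew}).
∂π/∂p_{Aroma} = 222 − 8p_{Aroma} + 3p_{Brew} = 0 ⇒ p_{Aroma} = 27.75 + 0.375p_{Brew}.
The best-response slope dp_{Aroma}/dp_{Brew} = 0.375 > 0: the reaction function is upward-sloping, so the choices are strategic complements.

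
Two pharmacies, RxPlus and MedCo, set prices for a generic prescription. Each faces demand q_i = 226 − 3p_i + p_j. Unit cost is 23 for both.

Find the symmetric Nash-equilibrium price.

RxPlus's profit: π = (p_{RxPlus} − 23)(226 − 3p_{RxPlus} + p_{MedCo}).
∂π/∂p_{RxPlus} = 295 − 6p_{RxPlus} + p_{MedCo} = 0 ⇒ p_{RxPlus} = 295/6 + (1/6)p_{MedCo}.
By symmetry p_{MedCo} = p_{RxPlus}; substituting into the reaction function, (5/6)p_{RxPlus} = 295/6 and p_{RxPlus} = 59.

59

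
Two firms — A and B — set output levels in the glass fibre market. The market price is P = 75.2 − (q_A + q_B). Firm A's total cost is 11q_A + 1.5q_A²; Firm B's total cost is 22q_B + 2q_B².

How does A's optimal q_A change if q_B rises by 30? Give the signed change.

Firm A's profit: π = q_A(75.2 − (q_A + q_B)) − 11q_A − 1.5q_A².
∂π/∂q_A = 64.2 − 5q_A − q_B = 0, so q_A = 12.84 − 0.2q_B.
The reaction-function slope is −0.2, so a 30-unit rise in q_B moves q_A by −0.2 × 30 = −6. A's best response falls — the actions are strategic substitutes.

-6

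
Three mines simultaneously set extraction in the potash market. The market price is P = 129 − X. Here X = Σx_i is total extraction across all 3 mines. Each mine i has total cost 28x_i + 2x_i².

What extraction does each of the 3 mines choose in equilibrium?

A representative mine's profit is π_i = x_i(129 − X) − 28x_i − 2x_i², with X = x_i + Σ_{j≠i} x_j.
First-order condition: 101 − 6x_i − Σ_{j≠i} x_j = 0.
Imposing symmetry (x_j = x for all j) turns Σ_{j≠i} x_j into 2x, so 101 = 8x and x = 12.625.

12.625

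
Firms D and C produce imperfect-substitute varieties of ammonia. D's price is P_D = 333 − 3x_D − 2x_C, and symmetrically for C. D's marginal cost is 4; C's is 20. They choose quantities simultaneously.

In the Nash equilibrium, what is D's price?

Firm D's profit: π = x_D(333 − 3x_D − 2x_C) − 4x_D.
∂π/∂x_D = 329 − 6x_D − 2x_C = 0 ⇒ x_D = 329/6 − (1/3)x_C.
Similarly x_C = 313/6 − (1/3)x_D.
Solving the two reaction functions simultaneously: (1 − (−1/3)(−1/3))x_D = 329/6 − (1/3)·(313/6), so (8/9)x_D = 337/9 and x_D = 42.125.
Then x_C = 313/6 − (1/3)·42.125 = 38.125.
P_D = 333 − 3·42.125 − 2·38.125 = 130.375.

130.375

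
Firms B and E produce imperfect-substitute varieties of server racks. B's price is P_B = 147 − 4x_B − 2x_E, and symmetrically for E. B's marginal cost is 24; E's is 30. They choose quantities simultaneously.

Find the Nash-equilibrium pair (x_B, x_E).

12.5, 11.5

Firm B's profit: π = x_B(147 − 4x_B − 2x_E) − 24x_B.
∂π/∂x_B = 123 − 8x_B − 2x_E = 0 ⇒ x_B = 15.375 − 0.25x_E.
Similarly x_E = 14.625 − 0.25x_B.
Plugging x_E into B's best response: x_B = 15.375 − 0.25(14.625 − 0.25x_B) ⇒ 0.9375x_B = 375/32, so x_B = 12.5.
Then x_E = 14.625 − 0.25·12.5 = 11.5.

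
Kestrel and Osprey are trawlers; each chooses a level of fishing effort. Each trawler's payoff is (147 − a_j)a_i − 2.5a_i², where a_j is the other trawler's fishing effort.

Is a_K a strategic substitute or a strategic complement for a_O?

Kestrel's payoff is (147 − a_O)a_K − 2.5a_K².
∂π/∂a_K = 147 − a_O − 5a_K = 0, so a_K = 29.4 − 0.2a_O.
The best-response slope da_K/da_O = −0.2 < 0: the reaction function is downward-sloping, so the choices are strategic substitutes.

strategic substitutes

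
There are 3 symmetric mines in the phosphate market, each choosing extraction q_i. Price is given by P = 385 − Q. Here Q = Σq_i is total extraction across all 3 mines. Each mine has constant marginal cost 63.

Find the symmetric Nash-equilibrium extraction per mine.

A representative mine's profit is π_i = q_i(385 − Q) − 63q_i, with Q = q_i + Σ_{j≠i} q_j.
First-order condition: 322 − 2q_i − Σ_{j≠i} q_j = 0.
Imposing symmetry (q_j = q for all j) turns Σ_{j≠i} q_j into 2q, so 322 = 4q and q = 80.5.

80.5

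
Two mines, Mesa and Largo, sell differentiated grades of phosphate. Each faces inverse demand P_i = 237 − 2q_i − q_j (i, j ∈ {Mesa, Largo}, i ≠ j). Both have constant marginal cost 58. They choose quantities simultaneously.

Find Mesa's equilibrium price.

129.6

Mine Mesa's profit: π = q_{Mesa}(237 − 2q_{Mesa} − q_{Largo}) − 58q_{Mesa}.
∂π/∂q_{Mesa} = 179 − 4q_{Mesa} − q_{Largo} = 0 ⇒ q_{Mesa} = 44.75 − 0.25q_{Largo}.
Setting q_{Mesa} = q_{Largo} in the reaction function: q_{Mesa} = 44.75 − 0.25q_{Mesa}, so q_{Mesa} = 44.75 / 1.25 = 35.8.
P_{Mesa} = 237 − 2·35.8 − 35.8 = 129.6.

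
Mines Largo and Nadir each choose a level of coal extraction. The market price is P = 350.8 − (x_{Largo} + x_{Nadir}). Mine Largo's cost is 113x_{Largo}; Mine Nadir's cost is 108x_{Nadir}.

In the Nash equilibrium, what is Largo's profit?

6021.76

Mine Largo's profit: π = x_{Largo}(350.8 − (x_{Largo} + x_{Nadir})) − 113x_{Largo}.
∂π/∂x_{Largo} = 237.8 − 2x_{Largo} − x_{Nadir} = 0, so x_{Largo} = 118.9 − 0.5x_{Nadir}.
By the same steps for Nadir: x_{Nadir} = 121.4 − 0.5x_{Largo}.
Solving the two reaction functions simultaneously: (1 − (−0.5)(−0.5))x_{Largo} = 118.9 − 0.5·121.4, so 0.75x_{Largo} = 58.2 and x_{Largo} = 77.6.
Then x_{Nadir} = 121.4 − 0.5·77.6 = 82.6.
Price P = 350.8 − 160.2 = 190.6.
Largo's profit: (190.6 − 113)·77.6 = 6021.76.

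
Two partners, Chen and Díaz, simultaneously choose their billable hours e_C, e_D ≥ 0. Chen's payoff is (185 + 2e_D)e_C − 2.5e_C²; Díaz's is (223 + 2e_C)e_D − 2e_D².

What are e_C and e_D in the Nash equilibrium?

Expanding Chen's payoff: 185e_C + 2e_De_C − 2.5e_C².
∂π/∂e_C = 185 + 2e_D − 5e_C = 0, so e_C = 37 + 0.4e_D.
Likewise for Díaz: e_D = 55.75 + 0.5e_C.
Plugging e_D into Chen's best response: e_C = 37 + 0.4(55.75 + 0.5e_C) ⇒ 0.8e_C = 59.3, so e_C = 74.125.
Then e_D = 55.75 + 0.5·74.125 = 92.8125.

74.125, 92.8125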